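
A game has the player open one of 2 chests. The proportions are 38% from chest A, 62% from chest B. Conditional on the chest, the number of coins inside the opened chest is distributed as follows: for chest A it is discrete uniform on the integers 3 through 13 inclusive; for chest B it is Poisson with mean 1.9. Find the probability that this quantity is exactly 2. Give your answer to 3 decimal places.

0.167

Conditional on each chest, P(X = 2): A: 0; B: 0.269971.
By total probability, P(X = 2) = 0.38·0 + 0.62·0.269971 = 0.167382.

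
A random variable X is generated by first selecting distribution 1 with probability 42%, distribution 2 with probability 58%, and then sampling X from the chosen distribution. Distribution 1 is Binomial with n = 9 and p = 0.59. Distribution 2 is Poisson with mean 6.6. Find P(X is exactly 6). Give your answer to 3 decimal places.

Conditional on each component, P(X = 6): 1: 0.244198; 2: 0.156166.
By total probability, P(X = 6) = 0.42·0.244198 + 0.58·0.156166 = 0.19314.

0.193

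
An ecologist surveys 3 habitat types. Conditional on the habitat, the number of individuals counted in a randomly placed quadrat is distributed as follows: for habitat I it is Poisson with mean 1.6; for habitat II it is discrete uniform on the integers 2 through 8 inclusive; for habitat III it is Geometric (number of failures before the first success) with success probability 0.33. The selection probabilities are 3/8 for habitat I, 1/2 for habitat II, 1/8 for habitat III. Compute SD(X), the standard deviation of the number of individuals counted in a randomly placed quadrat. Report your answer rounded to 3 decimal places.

Per component, I: μ=1.6, E[X²]=4.16; II: μ=5, E[X²]=29; III: μ=2.0303, E[X²]=10.2746.
E[X] = 0.375·1.6 + 0.5·5 + 0.125·2.0303 = 3.35379.
E[X²] = 0.375·4.16 + 0.5·29 + 0.125·10.2746 = 17.3443.
Var(X) = E[X²] − (E[X])² = 17.3443 − 11.2479 = 6.09643.
SD(X) = √6.09643 = 2.46909.

2.469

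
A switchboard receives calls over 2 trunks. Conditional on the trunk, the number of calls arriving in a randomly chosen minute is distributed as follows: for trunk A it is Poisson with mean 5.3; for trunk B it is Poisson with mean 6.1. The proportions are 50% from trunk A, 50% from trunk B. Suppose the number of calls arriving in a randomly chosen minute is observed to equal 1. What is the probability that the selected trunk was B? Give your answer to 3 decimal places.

Likelihoods P(X=1 | ·): A: 0.0264554; B: 0.0136815.
Posterior ∝ prior × likelihood. Numerator for B: 0.5·0.0136815 = 0.00684075.
Normalizing constant: 0.5·0.0264554 + 0.5·0.0136815 = 0.0200685.
P(B | observation) = 0.00684075 / 0.0200685 = 0.34087.

0.341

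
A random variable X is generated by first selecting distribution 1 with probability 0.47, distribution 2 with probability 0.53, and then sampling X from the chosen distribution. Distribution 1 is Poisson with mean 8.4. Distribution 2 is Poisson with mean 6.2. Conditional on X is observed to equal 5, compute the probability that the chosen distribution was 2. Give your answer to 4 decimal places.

0.6903

Likelihoods P(X=5 | ·): 1: 0.0783685; 2: 0.154936.
Posterior ∝ prior × likelihood. Numerator for 2: 0.53·0.154936 = 0.0821159.
Normalizing constant: 0.47·0.0783685 + 0.53·0.154936 = 0.118949.
P(2 | observation) = 0.0821159 / 0.118949 = 0.690345.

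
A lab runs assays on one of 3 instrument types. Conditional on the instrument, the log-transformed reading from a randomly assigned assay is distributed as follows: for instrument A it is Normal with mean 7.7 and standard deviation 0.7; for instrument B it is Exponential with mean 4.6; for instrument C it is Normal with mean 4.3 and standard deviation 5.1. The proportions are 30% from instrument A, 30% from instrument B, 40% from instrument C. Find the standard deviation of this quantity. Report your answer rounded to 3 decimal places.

4.377

Per component, A: μ=7.7, E[X²]=59.78; B: μ=4.6, E[X²]=42.32; C: μ=4.3, E[X²]=44.5.
E[X] = 0.3·7.7 + 0.3·4.6 + 0.4·4.3 = 5.41.
E[X²] = 0.3·59.78 + 0.3·42.32 + 0.4·44.5 = 48.43.
Var(X) = E[X²] − (E[X])² = 48.43 − 29.2681 = 19.1619.
SD(X) = √19.1619 = 4.37743.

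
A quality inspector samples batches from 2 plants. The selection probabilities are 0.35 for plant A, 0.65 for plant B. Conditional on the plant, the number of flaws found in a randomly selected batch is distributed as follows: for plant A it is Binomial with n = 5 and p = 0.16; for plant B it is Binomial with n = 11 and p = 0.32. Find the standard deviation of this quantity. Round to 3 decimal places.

Per component, A: μ=0.8, E[X²]=1.312; B: μ=3.52, E[X²]=14.784.
E[X] = 0.35·0.8 + 0.65·3.52 = 2.568.
E[X²] = 0.35·1.312 + 0.65·14.784 = 10.0688.
Var(X) = E[X²] − (E[X])² = 10.0688 − 6.59462 = 3.47418.
SD(X) = √3.47418 = 1.86391.

1.864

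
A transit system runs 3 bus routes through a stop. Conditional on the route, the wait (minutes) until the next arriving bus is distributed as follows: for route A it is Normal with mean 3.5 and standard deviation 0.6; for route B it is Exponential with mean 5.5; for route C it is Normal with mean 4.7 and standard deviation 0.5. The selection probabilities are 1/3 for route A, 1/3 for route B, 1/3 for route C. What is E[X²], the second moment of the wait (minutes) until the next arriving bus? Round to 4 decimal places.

31.8167

For each component E[X²] = Var + (mean)², giving A: 12.61; B: 60.5; C: 22.34.
Overall E[X²] = 0.333333·12.61 + 0.333333·60.5 + 0.333333·22.34 = 31.8167.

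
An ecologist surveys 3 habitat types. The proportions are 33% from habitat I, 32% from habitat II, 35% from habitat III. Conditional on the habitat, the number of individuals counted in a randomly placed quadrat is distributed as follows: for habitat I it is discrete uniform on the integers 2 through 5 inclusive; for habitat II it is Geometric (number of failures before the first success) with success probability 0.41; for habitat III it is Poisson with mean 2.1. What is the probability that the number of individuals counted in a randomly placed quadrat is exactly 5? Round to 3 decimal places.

Conditional on each habitat, P(X = 5): I: 0.25; II: 0.0293119; III: 0.041677.
By total probability, P(X = 5) = 0.33·0.25 + 0.32·0.0293119 + 0.35·0.041677 = 0.106467.

0.106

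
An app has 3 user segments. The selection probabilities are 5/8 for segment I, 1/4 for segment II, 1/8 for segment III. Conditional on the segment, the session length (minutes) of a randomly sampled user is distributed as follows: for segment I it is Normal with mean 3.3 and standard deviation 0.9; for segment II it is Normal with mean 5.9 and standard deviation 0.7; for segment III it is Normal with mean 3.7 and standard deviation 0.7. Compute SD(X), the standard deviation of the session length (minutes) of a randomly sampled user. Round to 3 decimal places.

1.382

Per component, I: μ=3.3, E[X²]=11.7; II: μ=5.9, E[X²]=35.3; III: μ=3.7, E[X²]=14.18.
E[X] = 0.625·3.3 + 0.25·5.9 + 0.125·3.7 = 4.
E[X²] = 0.625·11.7 + 0.25·35.3 + 0.125·14.18 = 17.91.
Var(X) = E[X²] − (E[X])² = 17.91 − 16 = 1.91.
SD(X) = √1.91 = 1.38203.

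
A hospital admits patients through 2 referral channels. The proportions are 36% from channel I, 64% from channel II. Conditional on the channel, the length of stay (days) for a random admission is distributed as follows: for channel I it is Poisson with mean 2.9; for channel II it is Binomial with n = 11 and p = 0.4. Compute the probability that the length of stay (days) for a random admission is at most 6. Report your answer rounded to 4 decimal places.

0.9261

Conditional on each channel, P(X ≤ 6): I: 0.971283; II: 0.900647.
By total probability, P(X ≤ 6) = 0.36·0.971283 + 0.64·0.900647 = 0.926076.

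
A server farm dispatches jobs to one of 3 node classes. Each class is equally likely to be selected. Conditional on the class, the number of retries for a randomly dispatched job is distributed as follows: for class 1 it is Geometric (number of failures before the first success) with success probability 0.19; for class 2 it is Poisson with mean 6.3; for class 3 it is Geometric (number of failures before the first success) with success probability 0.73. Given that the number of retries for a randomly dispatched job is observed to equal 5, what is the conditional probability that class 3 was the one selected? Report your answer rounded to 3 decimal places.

0.005

Likelihoods P(X=5 | ·): 1: 0.0662489; 2: 0.151868; 3: 0.00104747.
Posterior ∝ prior × likelihood. Numerator for 3: 0.333333·0.00104747 = 0.000349157.
Normalizing constant: 0.333333·0.0662489 + 0.333333·0.151868 + 0.333333·0.00104747 = 0.0730548.
P(3 | observation) = 0.000349157 / 0.0730548 = 0.00477938.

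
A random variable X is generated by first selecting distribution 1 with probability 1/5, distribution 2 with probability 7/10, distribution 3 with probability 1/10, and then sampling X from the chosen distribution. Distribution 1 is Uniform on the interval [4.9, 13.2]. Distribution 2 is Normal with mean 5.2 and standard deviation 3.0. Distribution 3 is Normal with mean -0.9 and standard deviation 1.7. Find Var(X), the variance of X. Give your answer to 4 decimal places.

14.3971

Per component, 1: μ=9.05, E[X²]=87.6433; 2: μ=5.2, E[X²]=36.04; 3: μ=-0.9, E[X²]=3.7.
E[X] = 0.2·9.05 + 0.7·5.2 + 0.1·-0.9 = 5.36.
E[X²] = 0.2·87.6433 + 0.7·36.04 + 0.1·3.7 = 43.1267.
Var(X) = E[X²] − (E[X])² = 43.1267 − 28.7296 = 14.3971.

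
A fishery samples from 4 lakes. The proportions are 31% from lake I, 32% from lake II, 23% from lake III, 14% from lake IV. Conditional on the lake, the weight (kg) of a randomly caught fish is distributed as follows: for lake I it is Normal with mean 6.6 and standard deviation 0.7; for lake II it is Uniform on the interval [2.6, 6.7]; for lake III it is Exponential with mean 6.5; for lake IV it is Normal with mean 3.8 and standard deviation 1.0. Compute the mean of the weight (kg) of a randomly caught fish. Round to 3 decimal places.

5.561

Component means — I: 6.6; II: 4.65; III: 6.5; IV: 3.8.
E[X] = 0.31·6.6 + 0.32·4.65 + 0.23·6.5 + 0.14·3.8 = 5.561.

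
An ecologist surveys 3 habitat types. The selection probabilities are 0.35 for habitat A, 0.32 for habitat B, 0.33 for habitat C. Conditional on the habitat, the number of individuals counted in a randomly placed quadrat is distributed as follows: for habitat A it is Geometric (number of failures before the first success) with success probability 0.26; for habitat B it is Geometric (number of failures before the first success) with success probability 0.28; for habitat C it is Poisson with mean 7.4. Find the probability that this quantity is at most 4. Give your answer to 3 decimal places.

Conditional on each habitat, P(X ≤ 4): A: 0.778099; B: 0.806508; C: 0.139525.
By total probability, P(X ≤ 4) = 0.35·0.778099 + 0.32·0.806508 + 0.33·0.139525 = 0.576461.

0.576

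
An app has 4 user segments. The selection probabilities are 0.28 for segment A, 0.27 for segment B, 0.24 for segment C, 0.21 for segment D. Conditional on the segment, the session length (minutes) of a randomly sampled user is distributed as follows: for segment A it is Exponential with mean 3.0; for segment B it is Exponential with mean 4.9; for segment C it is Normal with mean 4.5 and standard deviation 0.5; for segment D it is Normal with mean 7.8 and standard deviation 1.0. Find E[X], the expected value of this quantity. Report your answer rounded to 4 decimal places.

Component means — A: 3; B: 4.9; C: 4.5; D: 7.8.
E[X] = 0.28·3 + 0.27·4.9 + 0.24·4.5 + 0.21·7.8 = 4.881.

4.8810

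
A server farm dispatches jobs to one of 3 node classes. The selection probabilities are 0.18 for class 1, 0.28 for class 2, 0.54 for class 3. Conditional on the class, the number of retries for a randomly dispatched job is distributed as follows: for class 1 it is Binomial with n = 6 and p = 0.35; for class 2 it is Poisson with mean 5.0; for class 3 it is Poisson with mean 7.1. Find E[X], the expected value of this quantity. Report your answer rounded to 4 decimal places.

Component means — 1: 2.1; 2: 5; 3: 7.1.
E[X] = 0.18·2.1 + 0.28·5 + 0.54·7.1 = 5.612.

5.6120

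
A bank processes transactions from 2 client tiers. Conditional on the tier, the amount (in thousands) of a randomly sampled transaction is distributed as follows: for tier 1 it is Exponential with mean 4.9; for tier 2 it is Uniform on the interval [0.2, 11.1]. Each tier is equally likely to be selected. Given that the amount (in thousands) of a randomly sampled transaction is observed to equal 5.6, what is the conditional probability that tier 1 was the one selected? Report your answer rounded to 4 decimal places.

0.4150

Likelihoods f(5.6 | ·): 1: 0.065083; 2: 0.0917431.
Posterior ∝ prior × likelihood. Numerator for 1: 0.5·0.065083 = 0.0325415.
Normalizing constant: 0.5·0.065083 + 0.5·0.0917431 = 0.078413.
P(1 | observation) = 0.0325415 / 0.078413 = 0.415001.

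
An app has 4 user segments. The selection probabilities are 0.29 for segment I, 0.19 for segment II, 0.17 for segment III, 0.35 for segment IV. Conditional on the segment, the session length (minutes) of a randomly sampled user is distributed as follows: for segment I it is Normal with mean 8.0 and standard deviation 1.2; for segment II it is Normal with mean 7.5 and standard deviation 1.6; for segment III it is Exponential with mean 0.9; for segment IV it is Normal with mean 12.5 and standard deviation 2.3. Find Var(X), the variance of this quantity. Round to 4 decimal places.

18.5234

Per component, I: μ=8, E[X²]=65.44; II: μ=7.5, E[X²]=58.81; III: μ=0.9, E[X²]=1.62; IV: μ=12.5, E[X²]=161.54.
E[X] = 0.29·8 + 0.19·7.5 + 0.17·0.9 + 0.35·12.5 = 8.273.
E[X²] = 0.29·65.44 + 0.19·58.81 + 0.17·1.62 + 0.35·161.54 = 86.9659.
Var(X) = E[X²] − (E[X])² = 86.9659 − 68.4425 = 18.5234.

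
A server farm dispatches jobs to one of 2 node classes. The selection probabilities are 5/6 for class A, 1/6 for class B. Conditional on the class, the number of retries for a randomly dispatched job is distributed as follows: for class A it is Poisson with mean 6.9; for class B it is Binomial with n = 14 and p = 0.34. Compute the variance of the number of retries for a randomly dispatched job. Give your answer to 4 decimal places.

6.9097

Per component, A: μ=6.9, E[X²]=54.51; B: μ=4.76, E[X²]=25.7992.
E[X] = 0.833333·6.9 + 0.166667·4.76 = 6.54333.
E[X²] = 0.833333·54.51 + 0.166667·25.7992 = 49.7249.
Var(X) = E[X²] − (E[X])² = 49.7249 − 42.8152 = 6.90966.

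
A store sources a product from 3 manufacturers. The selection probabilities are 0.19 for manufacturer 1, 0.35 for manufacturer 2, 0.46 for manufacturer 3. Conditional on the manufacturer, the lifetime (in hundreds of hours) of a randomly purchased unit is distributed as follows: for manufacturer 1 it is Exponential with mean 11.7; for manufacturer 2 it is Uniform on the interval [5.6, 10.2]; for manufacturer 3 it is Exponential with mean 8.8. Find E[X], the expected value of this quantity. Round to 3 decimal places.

9.036

Component means — 1: 11.7; 2: 7.9; 3: 8.8.
E[X] = 0.19·11.7 + 0.35·7.9 + 0.46·8.8 = 9.036.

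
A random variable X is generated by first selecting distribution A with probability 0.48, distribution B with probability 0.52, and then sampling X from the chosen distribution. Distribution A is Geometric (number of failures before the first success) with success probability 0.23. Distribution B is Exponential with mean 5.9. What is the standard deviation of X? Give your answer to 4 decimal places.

Per component, A: μ=3.34783, E[X²]=25.7637; B: μ=5.9, E[X²]=69.62.
E[X] = 0.48·3.34783 + 0.52·5.9 = 4.67496.
E[X²] = 0.48·25.7637 + 0.52·69.62 = 48.569.
Var(X) = E[X²] − (E[X])² = 48.569 − 21.8552 = 26.7138.
SD(X) = √26.7138 = 5.16854.

5.1685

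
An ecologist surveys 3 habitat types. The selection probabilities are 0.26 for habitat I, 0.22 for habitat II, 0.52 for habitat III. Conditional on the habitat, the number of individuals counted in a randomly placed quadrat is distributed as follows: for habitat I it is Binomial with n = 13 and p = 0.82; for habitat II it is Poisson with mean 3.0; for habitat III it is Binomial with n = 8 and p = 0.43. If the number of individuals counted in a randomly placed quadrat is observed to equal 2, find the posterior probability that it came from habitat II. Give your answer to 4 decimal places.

Likelihoods P(X=2 | ·): I: 3.3707e-07; II: 0.224042; III: 0.17756.
Posterior ∝ prior × likelihood. Numerator for II: 0.22·0.224042 = 0.0492892.
Normalizing constant: 0.26·3.3707e-07 + 0.22·0.224042 + 0.52·0.17756 = 0.14162.
P(II | observation) = 0.0492892 / 0.14162 = 0.348038.

0.3480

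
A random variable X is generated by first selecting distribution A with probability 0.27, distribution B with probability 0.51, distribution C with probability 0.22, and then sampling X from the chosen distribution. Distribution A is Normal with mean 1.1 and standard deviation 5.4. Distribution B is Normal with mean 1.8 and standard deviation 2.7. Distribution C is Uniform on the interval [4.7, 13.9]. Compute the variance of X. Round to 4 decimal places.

Per component, A: μ=1.1, E[X²]=30.37; B: μ=1.8, E[X²]=10.53; C: μ=9.3, E[X²]=93.5433.
E[X] = 0.27·1.1 + 0.51·1.8 + 0.22·9.3 = 3.261.
E[X²] = 0.27·30.37 + 0.51·10.53 + 0.22·93.5433 = 34.1497.
Var(X) = E[X²] − (E[X])² = 34.1497 − 10.6341 = 23.5156.

23.5156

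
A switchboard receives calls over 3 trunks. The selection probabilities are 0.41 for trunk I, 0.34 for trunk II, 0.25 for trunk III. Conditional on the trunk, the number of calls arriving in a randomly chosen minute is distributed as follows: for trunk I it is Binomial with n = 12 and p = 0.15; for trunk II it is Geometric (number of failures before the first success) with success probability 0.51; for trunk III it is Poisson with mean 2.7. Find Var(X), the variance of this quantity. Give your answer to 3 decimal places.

Per component, I: μ=1.8, E[X²]=4.77; II: μ=0.960784, E[X²]=2.807; III: μ=2.7, E[X²]=9.99.
E[X] = 0.41·1.8 + 0.34·0.960784 + 0.25·2.7 = 1.73967.
E[X²] = 0.41·4.77 + 0.34·2.807 + 0.25·9.99 = 5.40758.
Var(X) = E[X²] − (E[X])² = 5.40758 − 3.02644 = 2.38114.

2.381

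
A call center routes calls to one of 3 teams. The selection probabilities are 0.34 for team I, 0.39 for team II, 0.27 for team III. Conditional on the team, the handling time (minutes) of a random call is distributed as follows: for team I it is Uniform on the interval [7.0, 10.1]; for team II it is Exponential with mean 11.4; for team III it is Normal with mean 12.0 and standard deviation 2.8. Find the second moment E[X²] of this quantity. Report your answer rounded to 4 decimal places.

For each component E[X²] = Var + (mean)², giving I: 73.9033; II: 259.92; III: 151.84.
Overall E[X²] = 0.34·73.9033 + 0.39·259.92 + 0.27·151.84 = 167.493.

167.4927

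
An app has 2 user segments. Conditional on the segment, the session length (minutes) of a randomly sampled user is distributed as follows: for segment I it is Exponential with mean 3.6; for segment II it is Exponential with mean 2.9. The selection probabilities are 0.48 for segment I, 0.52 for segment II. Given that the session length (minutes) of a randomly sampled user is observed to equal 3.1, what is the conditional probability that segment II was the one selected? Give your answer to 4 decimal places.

Likelihoods f(3.1 | ·): I: 0.117414; II: 0.118401.
Posterior ∝ prior × likelihood. Numerator for II: 0.52·0.118401 = 0.0615686.
Normalizing constant: 0.48·0.117414 + 0.52·0.118401 = 0.117928.
P(II | observation) = 0.0615686 / 0.117928 = 0.522088.

0.5221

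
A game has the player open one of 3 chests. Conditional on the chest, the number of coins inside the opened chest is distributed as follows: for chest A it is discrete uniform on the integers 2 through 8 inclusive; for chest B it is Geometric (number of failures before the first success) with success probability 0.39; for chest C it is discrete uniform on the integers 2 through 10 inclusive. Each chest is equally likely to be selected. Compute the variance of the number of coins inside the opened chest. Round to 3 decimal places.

Per component, A: μ=5, E[X²]=29; B: μ=1.5641, E[X²]=6.45694; C: μ=6, E[X²]=42.6667.
E[X] = 0.333333·5 + 0.333333·1.5641 + 0.333333·6 = 4.18803.
E[X²] = 0.333333·29 + 0.333333·6.45694 + 0.333333·42.6667 = 26.0412.
Var(X) = E[X²] − (E[X])² = 26.0412 − 17.5396 = 8.50157.

8.502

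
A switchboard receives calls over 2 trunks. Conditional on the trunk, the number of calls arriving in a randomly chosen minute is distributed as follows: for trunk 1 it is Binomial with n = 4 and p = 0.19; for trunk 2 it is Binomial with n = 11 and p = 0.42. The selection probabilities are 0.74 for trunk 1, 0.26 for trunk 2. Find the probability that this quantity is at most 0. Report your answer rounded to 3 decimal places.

Conditional on each trunk, P(X ≤ 0): 1: 0.430467; 2: 0.00249866.
By total probability, P(X ≤ 0) = 0.74·0.430467 + 0.26·0.00249866 = 0.319195.

0.319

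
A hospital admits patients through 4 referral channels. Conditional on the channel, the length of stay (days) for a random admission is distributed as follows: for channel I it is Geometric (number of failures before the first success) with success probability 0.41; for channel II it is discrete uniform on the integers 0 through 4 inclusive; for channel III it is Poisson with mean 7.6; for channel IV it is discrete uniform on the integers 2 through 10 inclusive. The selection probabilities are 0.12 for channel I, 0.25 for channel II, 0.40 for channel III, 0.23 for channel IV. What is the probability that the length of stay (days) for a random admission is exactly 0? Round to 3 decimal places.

Conditional on each channel, P(X = 0): I: 0.41; II: 0.2; III: 0.000500451; IV: 0.
By total probability, P(X = 0) = 0.12·0.41 + 0.25·0.2 + 0.4·0.000500451 + 0.23·0 = 0.0994002.

0.099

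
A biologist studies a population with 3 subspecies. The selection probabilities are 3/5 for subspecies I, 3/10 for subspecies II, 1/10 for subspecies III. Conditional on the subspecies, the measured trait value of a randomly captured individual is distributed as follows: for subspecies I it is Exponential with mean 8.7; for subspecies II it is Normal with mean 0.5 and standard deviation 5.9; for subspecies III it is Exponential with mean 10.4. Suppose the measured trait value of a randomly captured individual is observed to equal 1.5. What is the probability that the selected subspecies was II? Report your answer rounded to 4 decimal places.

0.2315

Likelihoods f(1.5 | ·): I: 0.0967392; II: 0.066653; III: 0.0832392.
Posterior ∝ prior × likelihood. Numerator for II: 0.3·0.066653 = 0.0199959.
Normalizing constant: 0.6·0.0967392 + 0.3·0.066653 + 0.1·0.0832392 = 0.0863633.
P(II | observation) = 0.0199959 / 0.0863633 = 0.231532.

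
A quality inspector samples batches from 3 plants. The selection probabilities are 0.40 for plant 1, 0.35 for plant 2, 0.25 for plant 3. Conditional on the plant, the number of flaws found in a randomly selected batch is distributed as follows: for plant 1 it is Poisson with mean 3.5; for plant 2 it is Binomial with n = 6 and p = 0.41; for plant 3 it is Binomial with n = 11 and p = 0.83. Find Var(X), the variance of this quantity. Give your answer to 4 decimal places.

Per component, 1: μ=3.5, E[X²]=15.75; 2: μ=2.46, E[X²]=7.503; 3: μ=9.13, E[X²]=84.909.
E[X] = 0.4·3.5 + 0.35·2.46 + 0.25·9.13 = 4.5435.
E[X²] = 0.4·15.75 + 0.35·7.503 + 0.25·84.909 = 30.1533.
Var(X) = E[X²] − (E[X])² = 30.1533 − 20.6434 = 9.50991.

9.5099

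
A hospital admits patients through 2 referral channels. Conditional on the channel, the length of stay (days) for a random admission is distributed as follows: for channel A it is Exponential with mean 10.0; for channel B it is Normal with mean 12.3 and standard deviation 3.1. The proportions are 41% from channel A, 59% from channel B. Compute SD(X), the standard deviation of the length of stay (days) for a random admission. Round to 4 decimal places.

Per component, A: μ=10, E[X²]=200; B: μ=12.3, E[X²]=160.9.
E[X] = 0.41·10 + 0.59·12.3 = 11.357.
E[X²] = 0.41·200 + 0.59·160.9 = 176.931.
Var(X) = E[X²] − (E[X])² = 176.931 − 128.981 = 47.9496.
SD(X) = √47.9496 = 6.92456.

6.9246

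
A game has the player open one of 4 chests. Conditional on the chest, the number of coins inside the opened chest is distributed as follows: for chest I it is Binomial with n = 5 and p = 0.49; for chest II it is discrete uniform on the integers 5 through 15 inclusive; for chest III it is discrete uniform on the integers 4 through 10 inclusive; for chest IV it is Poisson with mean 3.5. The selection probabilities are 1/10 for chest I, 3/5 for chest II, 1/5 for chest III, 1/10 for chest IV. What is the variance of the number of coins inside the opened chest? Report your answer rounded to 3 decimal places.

14.980

Per component, I: μ=2.45, E[X²]=7.252; II: μ=10, E[X²]=110; III: μ=7, E[X²]=53; IV: μ=3.5, E[X²]=15.75.
E[X] = 0.1·2.45 + 0.6·10 + 0.2·7 + 0.1·3.5 = 7.995.
E[X²] = 0.1·7.252 + 0.6·110 + 0.2·53 + 0.1·15.75 = 78.9002.
Var(X) = E[X²] − (E[X])² = 78.9002 − 63.92 = 14.9802.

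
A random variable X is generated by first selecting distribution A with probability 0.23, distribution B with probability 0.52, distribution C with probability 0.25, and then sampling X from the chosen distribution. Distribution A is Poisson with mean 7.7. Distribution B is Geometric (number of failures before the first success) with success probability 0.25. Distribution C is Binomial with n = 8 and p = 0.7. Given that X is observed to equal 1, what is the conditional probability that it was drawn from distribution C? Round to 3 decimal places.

Likelihoods P(X=1 | ·): A: 0.00348677; B: 0.1875; C: 0.00122472.
Posterior ∝ prior × likelihood. Numerator for C: 0.25·0.00122472 = 0.00030618.
Normalizing constant: 0.23·0.00348677 + 0.52·0.1875 + 0.25·0.00122472 = 0.0986081.
P(C | observation) = 0.00030618 / 0.0986081 = 0.00310502.

0.003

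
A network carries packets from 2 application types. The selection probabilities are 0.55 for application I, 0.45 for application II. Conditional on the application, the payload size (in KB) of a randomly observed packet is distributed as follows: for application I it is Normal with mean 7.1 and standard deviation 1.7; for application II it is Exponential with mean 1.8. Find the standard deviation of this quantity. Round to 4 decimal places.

Per component, I: μ=7.1, E[X²]=53.3; II: μ=1.8, E[X²]=6.48.
E[X] = 0.55·7.1 + 0.45·1.8 = 4.715.
E[X²] = 0.55·53.3 + 0.45·6.48 = 32.231.
Var(X) = E[X²] − (E[X])² = 32.231 − 22.2312 = 9.99978.
SD(X) = √9.99978 = 3.16224.

3.1622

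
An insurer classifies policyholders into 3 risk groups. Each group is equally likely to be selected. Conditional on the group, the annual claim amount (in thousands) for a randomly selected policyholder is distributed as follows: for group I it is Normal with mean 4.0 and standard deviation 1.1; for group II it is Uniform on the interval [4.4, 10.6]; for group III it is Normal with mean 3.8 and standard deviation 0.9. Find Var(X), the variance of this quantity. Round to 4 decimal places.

Per component, I: μ=4, E[X²]=17.21; II: μ=7.5, E[X²]=59.4533; III: μ=3.8, E[X²]=15.25.
E[X] = 0.333333·4 + 0.333333·7.5 + 0.333333·3.8 = 5.1.
E[X²] = 0.333333·17.21 + 0.333333·59.4533 + 0.333333·15.25 = 30.6378.
Var(X) = E[X²] − (E[X])² = 30.6378 − 26.01 = 4.62778.

4.6278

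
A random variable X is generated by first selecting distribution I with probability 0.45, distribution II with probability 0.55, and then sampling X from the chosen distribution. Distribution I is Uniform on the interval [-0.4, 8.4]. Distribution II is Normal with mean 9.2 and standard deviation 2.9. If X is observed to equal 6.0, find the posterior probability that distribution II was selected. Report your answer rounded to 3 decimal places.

Likelihoods f(6.0 | ·): I: 0.113636; II: 0.0748366.
Posterior ∝ prior × likelihood. Numerator for II: 0.55·0.0748366 = 0.0411601.
Normalizing constant: 0.45·0.113636 + 0.55·0.0748366 = 0.0922965.
P(II | observation) = 0.0411601 / 0.0922965 = 0.445955.

0.446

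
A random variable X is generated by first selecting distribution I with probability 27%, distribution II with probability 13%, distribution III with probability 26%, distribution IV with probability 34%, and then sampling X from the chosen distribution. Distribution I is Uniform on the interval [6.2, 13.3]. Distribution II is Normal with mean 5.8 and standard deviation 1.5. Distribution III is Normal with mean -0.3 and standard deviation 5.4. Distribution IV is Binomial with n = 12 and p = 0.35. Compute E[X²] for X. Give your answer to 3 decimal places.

For each component E[X²] = Var + (mean)², giving I: 99.2633; II: 35.89; III: 29.25; IV: 20.37.
Overall E[X²] = 0.27·99.2633 + 0.13·35.89 + 0.26·29.25 + 0.34·20.37 = 45.9976.

45.998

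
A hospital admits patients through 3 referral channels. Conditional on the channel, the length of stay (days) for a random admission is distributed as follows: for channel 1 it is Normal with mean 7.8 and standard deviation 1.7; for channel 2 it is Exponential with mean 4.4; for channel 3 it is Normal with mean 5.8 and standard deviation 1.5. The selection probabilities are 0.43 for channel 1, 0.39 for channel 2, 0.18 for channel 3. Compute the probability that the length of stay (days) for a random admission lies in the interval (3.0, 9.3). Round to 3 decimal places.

Conditional on each channel, P(3.0 < X < 9.3): 1: 0.808832; 2: 0.384899; 3: 0.959211.
By total probability, P(3.0 < X < 9.3) = 0.43·0.808832 + 0.39·0.384899 + 0.18·0.959211 = 0.670566.

0.671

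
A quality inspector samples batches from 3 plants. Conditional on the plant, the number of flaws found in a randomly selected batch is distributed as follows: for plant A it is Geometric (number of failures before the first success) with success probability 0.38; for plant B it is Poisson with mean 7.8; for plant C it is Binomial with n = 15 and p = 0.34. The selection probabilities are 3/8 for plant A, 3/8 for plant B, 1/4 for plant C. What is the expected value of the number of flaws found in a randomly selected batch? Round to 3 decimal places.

4.812

Component means — A: 1.63158; B: 7.8; C: 5.1.
E[X] = 0.375·1.63158 + 0.375·7.8 + 0.25·5.1 = 4.81184.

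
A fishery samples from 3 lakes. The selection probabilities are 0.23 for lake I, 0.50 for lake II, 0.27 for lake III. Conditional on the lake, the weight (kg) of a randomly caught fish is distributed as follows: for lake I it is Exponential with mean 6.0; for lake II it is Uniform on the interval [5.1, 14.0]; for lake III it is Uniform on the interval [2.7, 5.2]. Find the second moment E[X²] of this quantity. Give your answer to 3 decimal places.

69.815

For each component E[X²] = Var + (mean)², giving I: 72; II: 97.8033; III: 16.1233.
Overall E[X²] = 0.23·72 + 0.5·97.8033 + 0.27·16.1233 = 69.815.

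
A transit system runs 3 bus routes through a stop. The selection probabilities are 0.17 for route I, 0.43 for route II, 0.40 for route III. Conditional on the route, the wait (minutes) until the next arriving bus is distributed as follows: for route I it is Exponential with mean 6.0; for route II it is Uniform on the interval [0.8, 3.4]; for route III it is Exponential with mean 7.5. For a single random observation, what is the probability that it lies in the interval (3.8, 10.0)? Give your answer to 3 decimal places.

Conditional on each route, P(3.8 < X < 10.0): I: 0.341944; II: 0; III: 0.338903.
By total probability, P(3.8 < X < 10.0) = 0.17·0.341944 + 0.43·0 + 0.4·0.338903 = 0.193692.

0.194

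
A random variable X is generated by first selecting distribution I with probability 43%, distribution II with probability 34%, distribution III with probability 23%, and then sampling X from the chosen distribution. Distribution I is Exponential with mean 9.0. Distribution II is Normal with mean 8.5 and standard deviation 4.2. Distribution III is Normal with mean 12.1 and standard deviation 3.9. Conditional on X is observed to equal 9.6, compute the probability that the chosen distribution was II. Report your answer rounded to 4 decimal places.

0.4671

Likelihoods f(9.6 | ·): I: 0.0382393; II: 0.0917837; III: 0.0832946.
Posterior ∝ prior × likelihood. Numerator for II: 0.34·0.0917837 = 0.0312065.
Normalizing constant: 0.43·0.0382393 + 0.34·0.0917837 + 0.23·0.0832946 = 0.0668071.
P(II | observation) = 0.0312065 / 0.0668071 = 0.467113.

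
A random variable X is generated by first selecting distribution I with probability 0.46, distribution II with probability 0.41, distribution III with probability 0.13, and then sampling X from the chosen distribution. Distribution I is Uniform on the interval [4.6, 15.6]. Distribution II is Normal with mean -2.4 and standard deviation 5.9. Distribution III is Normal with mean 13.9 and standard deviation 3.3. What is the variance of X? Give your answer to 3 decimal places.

64.820

Per component, I: μ=10.1, E[X²]=112.093; II: μ=-2.4, E[X²]=40.57; III: μ=13.9, E[X²]=204.1.
E[X] = 0.46·10.1 + 0.41·-2.4 + 0.13·13.9 = 5.469.
E[X²] = 0.46·112.093 + 0.41·40.57 + 0.13·204.1 = 94.7296.
Var(X) = E[X²] − (E[X])² = 94.7296 − 29.91 = 64.8197.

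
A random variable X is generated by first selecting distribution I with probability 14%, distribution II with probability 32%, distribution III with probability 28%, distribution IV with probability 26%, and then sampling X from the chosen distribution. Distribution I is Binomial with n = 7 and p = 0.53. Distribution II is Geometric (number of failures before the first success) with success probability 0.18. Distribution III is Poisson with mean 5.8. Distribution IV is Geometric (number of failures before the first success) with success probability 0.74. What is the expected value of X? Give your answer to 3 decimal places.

Component means — I: 3.71; II: 4.55556; III: 5.8; IV: 0.351351.
E[X] = 0.14·3.71 + 0.32·4.55556 + 0.28·5.8 + 0.26·0.351351 = 3.69253.

3.693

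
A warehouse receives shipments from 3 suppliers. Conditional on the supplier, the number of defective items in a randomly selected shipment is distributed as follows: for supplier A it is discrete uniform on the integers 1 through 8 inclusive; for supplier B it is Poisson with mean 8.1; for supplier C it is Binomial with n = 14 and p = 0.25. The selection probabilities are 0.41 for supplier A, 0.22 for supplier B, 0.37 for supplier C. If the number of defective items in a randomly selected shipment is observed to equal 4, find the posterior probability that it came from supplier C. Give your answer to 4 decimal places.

Likelihoods P(X=4 | ·): A: 0.125; B: 0.0544432; C: 0.220195.
Posterior ∝ prior × likelihood. Numerator for C: 0.37·0.220195 = 0.081472.
Normalizing constant: 0.41·0.125 + 0.22·0.0544432 + 0.37·0.220195 = 0.1447.
P(C | observation) = 0.081472 / 0.1447 = 0.563043.

0.5630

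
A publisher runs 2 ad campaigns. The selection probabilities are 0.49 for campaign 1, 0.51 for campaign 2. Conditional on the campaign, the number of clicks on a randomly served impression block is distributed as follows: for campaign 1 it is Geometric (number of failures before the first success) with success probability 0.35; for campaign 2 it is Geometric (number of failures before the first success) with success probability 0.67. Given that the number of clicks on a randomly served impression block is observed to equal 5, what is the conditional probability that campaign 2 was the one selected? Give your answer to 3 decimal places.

Likelihoods P(X=5 | ·): 1: 0.0406102; 2: 0.00262207.
Posterior ∝ prior × likelihood. Numerator for 2: 0.51·0.00262207 = 0.00133726.
Normalizing constant: 0.49·0.0406102 + 0.51·0.00262207 = 0.0212362.
P(2 | observation) = 0.00133726 / 0.0212362 = 0.0629705.

0.063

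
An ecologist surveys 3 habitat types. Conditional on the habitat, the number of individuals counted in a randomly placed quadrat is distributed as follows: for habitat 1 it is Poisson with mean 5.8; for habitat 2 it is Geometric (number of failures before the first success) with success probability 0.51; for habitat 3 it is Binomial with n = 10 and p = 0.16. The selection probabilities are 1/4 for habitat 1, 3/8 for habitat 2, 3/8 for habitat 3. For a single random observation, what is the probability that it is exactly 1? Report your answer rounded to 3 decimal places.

Conditional on each habitat, P(X = 1): 1: 0.0175598; 2: 0.2499; 3: 0.333145.
By total probability, P(X = 1) = 0.25·0.0175598 + 0.375·0.2499 + 0.375·0.333145 = 0.223032.

0.223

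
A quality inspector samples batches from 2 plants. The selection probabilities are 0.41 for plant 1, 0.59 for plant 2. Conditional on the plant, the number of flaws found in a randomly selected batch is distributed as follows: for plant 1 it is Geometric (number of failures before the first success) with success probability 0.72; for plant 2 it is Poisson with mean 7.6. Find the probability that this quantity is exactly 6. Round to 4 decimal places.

0.0792

Conditional on each plant, P(X = 6): 1: 0.000346961; 2: 0.13394.
By total probability, P(X = 6) = 0.41·0.000346961 + 0.59·0.13394 = 0.079167.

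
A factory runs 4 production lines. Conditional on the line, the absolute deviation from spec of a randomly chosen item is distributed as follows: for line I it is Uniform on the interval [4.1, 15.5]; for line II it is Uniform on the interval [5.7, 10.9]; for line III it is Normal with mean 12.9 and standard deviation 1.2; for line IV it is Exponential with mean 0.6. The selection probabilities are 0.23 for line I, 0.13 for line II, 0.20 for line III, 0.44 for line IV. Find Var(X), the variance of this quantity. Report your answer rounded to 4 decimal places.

29.5602

Per component, I: μ=9.8, E[X²]=106.87; II: μ=8.3, E[X²]=71.1433; III: μ=12.9, E[X²]=167.85; IV: μ=0.6, E[X²]=0.72.
E[X] = 0.23·9.8 + 0.13·8.3 + 0.2·12.9 + 0.44·0.6 = 6.177.
E[X²] = 0.23·106.87 + 0.13·71.1433 + 0.2·167.85 + 0.44·0.72 = 67.7155.
Var(X) = E[X²] − (E[X])² = 67.7155 − 38.1553 = 29.5602.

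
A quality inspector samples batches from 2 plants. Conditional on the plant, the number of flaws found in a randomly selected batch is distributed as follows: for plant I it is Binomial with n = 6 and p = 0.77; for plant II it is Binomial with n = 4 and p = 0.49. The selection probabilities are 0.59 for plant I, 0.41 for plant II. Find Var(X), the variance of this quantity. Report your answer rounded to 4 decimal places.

2.7484

Per component, I: μ=4.62, E[X²]=22.407; II: μ=1.96, E[X²]=4.8412.
E[X] = 0.59·4.62 + 0.41·1.96 = 3.5294.
E[X²] = 0.59·22.407 + 0.41·4.8412 = 15.205.
Var(X) = E[X²] − (E[X])² = 15.205 − 12.4567 = 2.74836.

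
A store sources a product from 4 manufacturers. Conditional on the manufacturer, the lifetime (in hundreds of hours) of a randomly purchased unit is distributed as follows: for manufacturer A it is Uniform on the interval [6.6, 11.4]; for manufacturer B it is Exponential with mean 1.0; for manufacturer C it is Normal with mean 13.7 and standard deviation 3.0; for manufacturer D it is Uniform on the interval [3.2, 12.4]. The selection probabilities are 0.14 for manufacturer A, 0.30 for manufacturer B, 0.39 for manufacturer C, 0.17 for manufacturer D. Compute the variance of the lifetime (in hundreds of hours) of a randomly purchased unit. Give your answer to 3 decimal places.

32.743

Per component, A: μ=9, E[X²]=82.92; B: μ=1, E[X²]=2; C: μ=13.7, E[X²]=196.69; D: μ=7.8, E[X²]=67.8933.
E[X] = 0.14·9 + 0.3·1 + 0.39·13.7 + 0.17·7.8 = 8.229.
E[X²] = 0.14·82.92 + 0.3·2 + 0.39·196.69 + 0.17·67.8933 = 100.46.
Var(X) = E[X²] − (E[X])² = 100.46 − 67.7164 = 32.7433.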